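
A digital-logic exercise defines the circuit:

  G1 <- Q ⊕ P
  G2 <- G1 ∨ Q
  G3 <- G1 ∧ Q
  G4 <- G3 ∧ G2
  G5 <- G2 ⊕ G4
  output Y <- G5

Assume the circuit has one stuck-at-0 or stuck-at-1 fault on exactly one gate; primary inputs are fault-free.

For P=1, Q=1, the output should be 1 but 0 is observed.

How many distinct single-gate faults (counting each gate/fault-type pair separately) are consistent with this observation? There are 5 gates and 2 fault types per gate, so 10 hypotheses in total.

5

Fault-free: G1=0, G2=1, G3=0, G4=0, G5=1 → 1. Observed 0.
  G1 stuck-at-0: output 1 ✗
  G1 stuck-at-1: output 0 ✓
  G2 stuck-at-0: output 0 ✓
  G2 stuck-at-1: output 1 ✗
  G3 stuck-at-0: output 1 ✗
  G3 stuck-at-1: output 0 ✓
  G4 stuck-at-0: output 1 ✗
  G4 stuck-at-1: output 0 ✓
  G5 stuck-at-0: output 0 ✓
  G5 stuck-at-1: output 1 ✗
Consistent faults: {G1 stuck-at-1, G2 stuck-at-0, G3 stuck-at-1, G4 stuck-at-1, G5 stuck-at-0} — 5 in all.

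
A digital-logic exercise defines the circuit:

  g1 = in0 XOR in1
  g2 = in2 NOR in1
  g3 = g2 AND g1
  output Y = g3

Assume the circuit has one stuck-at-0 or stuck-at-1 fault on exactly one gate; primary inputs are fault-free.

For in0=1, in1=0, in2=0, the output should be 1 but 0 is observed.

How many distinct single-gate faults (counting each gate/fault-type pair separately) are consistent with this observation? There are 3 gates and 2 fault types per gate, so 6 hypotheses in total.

3

Fault-free: g1=1, g2=1, g3=1 → 1. Observed 0.
  g1 stuck-at-0: output 0 ✓
  g1 stuck-at-1: output 1 ✗
  g2 stuck-at-0: output 0 ✓
  g2 stuck-at-1: output 1 ✗
  g3 stuck-at-0: output 0 ✓
  g3 stuck-at-1: output 1 ✗
Consistent faults: {g1 stuck-at-0, g2 stuck-at-0, g3 stuck-at-0} — 3 in all.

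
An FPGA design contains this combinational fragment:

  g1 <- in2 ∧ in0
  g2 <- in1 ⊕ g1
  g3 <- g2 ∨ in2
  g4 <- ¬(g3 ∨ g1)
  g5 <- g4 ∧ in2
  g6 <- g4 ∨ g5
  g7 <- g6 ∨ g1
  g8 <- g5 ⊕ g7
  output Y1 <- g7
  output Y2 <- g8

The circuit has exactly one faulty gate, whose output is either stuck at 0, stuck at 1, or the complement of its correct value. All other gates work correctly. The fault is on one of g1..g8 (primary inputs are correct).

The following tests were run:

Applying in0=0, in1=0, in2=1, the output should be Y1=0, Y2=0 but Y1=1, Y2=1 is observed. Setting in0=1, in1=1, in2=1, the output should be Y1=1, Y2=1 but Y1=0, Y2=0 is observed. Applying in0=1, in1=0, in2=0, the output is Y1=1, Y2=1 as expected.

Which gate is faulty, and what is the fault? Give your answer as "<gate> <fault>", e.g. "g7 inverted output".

Fault-free values for test 1 (in0=0, in1=0, in2=1): g1=0, g2=0, g3=1, g4=0, g5=0, g6=0, g7=0, g8=0, giving Y1=0, Y2=0. Observed Y1=1, Y2=1.
Test 1: faults giving observed Y1=1, Y2=1 are {g1 stuck-at-1, g1 inverted output, g6 stuck-at-1, g6 inverted output, g7 stuck-at-1, g7 inverted output}.
Test 2 (in0=1, in1=1, in2=1): fault-free g1=1, g2=0, g3=1, g4=0, g5=0, g6=0, g7=1, g8=1 → Y1=1, Y2=1; observed Y1=0, Y2=0. Eliminates g1 stuck-at-1, g6 stuck-at-1, g6 inverted output, g7 stuck-at-1.
Test 3 (in0=1, in1=0, in2=0): fault-free g1=0, g2=0, g3=0, g4=1, g5=0, g6=1, g7=1, g8=1 → Y1=1, Y2=1; observed Y1=1, Y2=1. Eliminates g7 inverted output.
Only g1 inverted output is consistent with every test.

g1 inverted output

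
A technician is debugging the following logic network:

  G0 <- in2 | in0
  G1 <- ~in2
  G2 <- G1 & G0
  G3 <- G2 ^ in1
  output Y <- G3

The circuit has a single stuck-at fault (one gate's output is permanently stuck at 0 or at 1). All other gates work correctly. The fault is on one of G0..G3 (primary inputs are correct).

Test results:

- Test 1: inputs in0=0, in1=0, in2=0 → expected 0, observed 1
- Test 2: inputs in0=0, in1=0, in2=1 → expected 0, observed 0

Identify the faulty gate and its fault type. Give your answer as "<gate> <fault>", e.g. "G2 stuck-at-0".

G0 stuck-at-1

Fault-free values for test 1 (in0=0, in1=0, in2=0): G0=0, G1=1, G2=0, G3=0, giving Y=0. Observed 1.
Test 1: faults giving observed 1 are {G0 stuck-at-1, G2 stuck-at-1, G3 stuck-at-1}.
Test 2 (in0=0, in1=0, in2=1): fault-free G0=1, G1=0, G2=0, G3=0 → 0; observed 0. Eliminates G2 stuck-at-1, G3 stuck-at-1.
Only G0 stuck-at-1 is consistent with every test.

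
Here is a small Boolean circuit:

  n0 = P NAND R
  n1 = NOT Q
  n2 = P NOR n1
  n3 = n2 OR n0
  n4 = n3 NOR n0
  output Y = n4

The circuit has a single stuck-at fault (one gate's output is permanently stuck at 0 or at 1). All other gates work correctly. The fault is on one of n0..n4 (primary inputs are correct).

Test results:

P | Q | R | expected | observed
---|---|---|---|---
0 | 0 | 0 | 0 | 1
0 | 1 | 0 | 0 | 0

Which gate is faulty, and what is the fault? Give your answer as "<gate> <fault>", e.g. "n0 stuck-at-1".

n0 stuck-at-0

Fault-free values for test 1 (P=0, Q=0, R=0): n0=1, n1=1, n2=0, n3=1, n4=0, giving Y=0. Observed 1.
Test 1: faults giving observed 1 are {n0 stuck-at-0, n4 stuck-at-1}.
Test 2 (P=0, Q=1, R=0): fault-free n0=1, n1=0, n2=1, n3=1, n4=0 → 0; observed 0. Eliminates n4 stuck-at-1.
Only n0 stuck-at-0 is consistent with every test.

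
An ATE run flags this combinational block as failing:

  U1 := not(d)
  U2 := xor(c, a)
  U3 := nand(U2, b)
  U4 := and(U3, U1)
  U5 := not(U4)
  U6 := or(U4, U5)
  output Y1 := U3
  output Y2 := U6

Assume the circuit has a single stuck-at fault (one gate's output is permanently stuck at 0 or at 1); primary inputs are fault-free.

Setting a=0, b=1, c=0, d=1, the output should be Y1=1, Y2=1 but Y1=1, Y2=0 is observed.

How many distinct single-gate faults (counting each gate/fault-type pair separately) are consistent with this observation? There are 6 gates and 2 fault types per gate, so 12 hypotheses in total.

Fault-free: U1=0, U2=0, U3=1, U4=0, U5=1, U6=1 → Y1=1, Y2=1. Observed Y1=1, Y2=0.
  U1 stuck-at-0: output Y1=1, Y2=1 ✗
  U1 stuck-at-1: output Y1=1, Y2=1 ✗
  U2 stuck-at-0: output Y1=1, Y2=1 ✗
  U2 stuck-at-1: output Y1=0, Y2=1 ✗
  U3 stuck-at-0: output Y1=0, Y2=1 ✗
  U3 stuck-at-1: output Y1=1, Y2=1 ✗
  U4 stuck-at-0: output Y1=1, Y2=1 ✗
  U4 stuck-at-1: output Y1=1, Y2=1 ✗
  U5 stuck-at-0: output Y1=1, Y2=0 ✓
  U5 stuck-at-1: output Y1=1, Y2=1 ✗
  U6 stuck-at-0: output Y1=1, Y2=0 ✓
  U6 stuck-at-1: output Y1=1, Y2=1 ✗
Consistent faults: {U5 stuck-at-0, U6 stuck-at-0} — 2 in all.

2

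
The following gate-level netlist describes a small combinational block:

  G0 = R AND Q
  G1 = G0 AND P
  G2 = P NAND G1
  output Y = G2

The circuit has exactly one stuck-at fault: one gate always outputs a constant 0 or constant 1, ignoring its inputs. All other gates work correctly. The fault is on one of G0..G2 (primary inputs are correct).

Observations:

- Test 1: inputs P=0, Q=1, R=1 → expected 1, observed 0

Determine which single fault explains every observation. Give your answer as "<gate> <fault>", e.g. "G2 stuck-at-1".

G2 stuck-at-0

Fault-free values for test 1 (P=0, Q=1, R=1): G0=1, G1=0, G2=1, giving Y=1. Observed 0.
Test 1: faults giving observed 0 are {G2 stuck-at-0}.
Only G2 stuck-at-0 is consistent with every test.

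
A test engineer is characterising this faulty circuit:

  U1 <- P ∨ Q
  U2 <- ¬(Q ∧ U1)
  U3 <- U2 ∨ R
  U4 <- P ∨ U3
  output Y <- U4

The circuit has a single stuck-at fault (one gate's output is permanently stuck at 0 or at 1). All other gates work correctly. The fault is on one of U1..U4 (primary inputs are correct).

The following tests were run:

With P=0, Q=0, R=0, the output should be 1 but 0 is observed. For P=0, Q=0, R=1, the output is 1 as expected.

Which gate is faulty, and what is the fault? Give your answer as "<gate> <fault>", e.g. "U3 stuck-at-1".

Fault-free values for test 1 (P=0, Q=0, R=0): U1=0, U2=1, U3=1, U4=1, giving Y=1. Observed 0.
Test 1: faults giving observed 0 are {U2 stuck-at-0, U3 stuck-at-0, U4 stuck-at-0}.
Test 2 (P=0, Q=0, R=1): fault-free U1=0, U2=1, U3=1, U4=1 → 1; observed 1. Eliminates U3 stuck-at-0, U4 stuck-at-0.
Only U2 stuck-at-0 is consistent with every test.

U2 stuck-at-0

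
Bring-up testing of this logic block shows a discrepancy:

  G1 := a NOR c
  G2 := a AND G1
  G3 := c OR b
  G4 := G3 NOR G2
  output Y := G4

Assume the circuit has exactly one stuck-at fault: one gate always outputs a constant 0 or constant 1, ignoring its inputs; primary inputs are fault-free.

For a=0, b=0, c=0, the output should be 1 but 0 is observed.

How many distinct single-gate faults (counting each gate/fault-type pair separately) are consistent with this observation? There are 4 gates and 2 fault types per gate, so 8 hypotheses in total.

3

Fault-free: G1=1, G2=0, G3=0, G4=1 → 1. Observed 0.
  G1 stuck-at-0: output 1 ✗
  G1 stuck-at-1: output 1 ✗
  G2 stuck-at-0: output 1 ✗
  G2 stuck-at-1: output 0 ✓
  G3 stuck-at-0: output 1 ✗
  G3 stuck-at-1: output 0 ✓
  G4 stuck-at-0: output 0 ✓
  G4 stuck-at-1: output 1 ✗
Consistent faults: {G2 stuck-at-1, G3 stuck-at-1, G4 stuck-at-0} — 3 in all.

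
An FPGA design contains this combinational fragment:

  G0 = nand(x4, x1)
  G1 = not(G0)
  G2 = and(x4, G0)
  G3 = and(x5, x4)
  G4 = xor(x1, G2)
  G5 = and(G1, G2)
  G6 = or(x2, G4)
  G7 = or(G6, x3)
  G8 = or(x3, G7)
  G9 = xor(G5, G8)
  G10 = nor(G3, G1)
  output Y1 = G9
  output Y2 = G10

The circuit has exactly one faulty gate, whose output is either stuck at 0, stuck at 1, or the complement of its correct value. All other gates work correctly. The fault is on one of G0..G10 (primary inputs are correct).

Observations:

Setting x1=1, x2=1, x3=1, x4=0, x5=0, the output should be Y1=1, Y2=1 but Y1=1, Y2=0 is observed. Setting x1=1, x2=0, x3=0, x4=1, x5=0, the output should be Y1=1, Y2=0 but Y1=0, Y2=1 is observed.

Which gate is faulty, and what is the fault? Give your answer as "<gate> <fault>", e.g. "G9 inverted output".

Fault-free values for test 1 (x1=1, x2=1, x3=1, x4=0, x5=0): G0=1, G1=0, G2=0, G3=0, G4=1, G5=0, G6=1, G7=1, G8=1, G9=1, G10=1, giving Y1=1, Y2=1. Observed Y1=1, Y2=0.
Test 1: faults giving observed Y1=1, Y2=0 are {G0 stuck-at-0, G0 inverted output, G1 stuck-at-1, G1 inverted output, G3 stuck-at-1, G3 inverted output, G10 stuck-at-0, G10 inverted output}.
Test 2 (x1=1, x2=0, x3=0, x4=1, x5=0): fault-free G0=0, G1=1, G2=0, G3=0, G4=1, G5=0, G6=1, G7=1, G8=1, G9=1, G10=0 → Y1=1, Y2=0; observed Y1=0, Y2=1. Eliminates G0 stuck-at-0, G1 stuck-at-1, G1 inverted output, G3 stuck-at-1, G3 inverted output, G10 stuck-at-0, G10 inverted output.
Only G0 inverted output is consistent with every test.

G0 inverted output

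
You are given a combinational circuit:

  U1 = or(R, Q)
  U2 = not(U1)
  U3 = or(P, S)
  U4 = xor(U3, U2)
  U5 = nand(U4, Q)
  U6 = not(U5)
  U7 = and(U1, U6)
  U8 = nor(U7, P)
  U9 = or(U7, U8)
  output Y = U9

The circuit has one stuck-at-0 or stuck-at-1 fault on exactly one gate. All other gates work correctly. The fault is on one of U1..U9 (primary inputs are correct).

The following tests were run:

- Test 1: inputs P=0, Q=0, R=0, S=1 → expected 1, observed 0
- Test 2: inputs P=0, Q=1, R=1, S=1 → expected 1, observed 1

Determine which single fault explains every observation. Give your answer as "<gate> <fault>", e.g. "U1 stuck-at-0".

Fault-free values for test 1 (P=0, Q=0, R=0, S=1): U1=0, U2=1, U3=1, U4=0, U5=1, U6=0, U7=0, U8=1, U9=1, giving Y=1. Observed 0.
Test 1: faults giving observed 0 are {U8 stuck-at-0, U9 stuck-at-0}.
Test 2 (P=0, Q=1, R=1, S=1): fault-free U1=1, U2=0, U3=1, U4=1, U5=0, U6=1, U7=1, U8=0, U9=1 → 1; observed 1. Eliminates U9 stuck-at-0.
Only U8 stuck-at-0 is consistent with every test.

U8 stuck-at-0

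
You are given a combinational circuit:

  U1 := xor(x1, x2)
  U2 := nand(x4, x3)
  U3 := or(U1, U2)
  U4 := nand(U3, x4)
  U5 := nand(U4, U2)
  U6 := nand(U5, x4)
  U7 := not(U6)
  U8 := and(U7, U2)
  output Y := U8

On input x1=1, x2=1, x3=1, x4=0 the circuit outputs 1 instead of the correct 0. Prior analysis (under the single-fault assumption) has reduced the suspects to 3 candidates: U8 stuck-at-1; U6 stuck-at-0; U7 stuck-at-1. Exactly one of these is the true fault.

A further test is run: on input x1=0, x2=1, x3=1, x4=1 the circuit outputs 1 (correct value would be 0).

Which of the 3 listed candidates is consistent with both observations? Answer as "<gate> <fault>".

Evaluate each candidate on input x1=0, x2=1, x3=1, x4=1:
  U8 stuck-at-1: U1=1, U2=0, U3=1, U4=0, U5=1, U6=0, U7=1, U8=1 [stuck-at-1] → 1 — matches
  U6 stuck-at-0: U1=1, U2=0, U3=1, U4=0, U5=1, U6=0 [stuck-at-0], U7=1, U8=0 → 0 — eliminated
  U7 stuck-at-1: U1=1, U2=0, U3=1, U4=0, U5=1, U6=0, U7=1 [stuck-at-1], U8=0 → 0 — eliminated
Only U8 stuck-at-1 reproduces the observed 1.

U8 stuck-at-1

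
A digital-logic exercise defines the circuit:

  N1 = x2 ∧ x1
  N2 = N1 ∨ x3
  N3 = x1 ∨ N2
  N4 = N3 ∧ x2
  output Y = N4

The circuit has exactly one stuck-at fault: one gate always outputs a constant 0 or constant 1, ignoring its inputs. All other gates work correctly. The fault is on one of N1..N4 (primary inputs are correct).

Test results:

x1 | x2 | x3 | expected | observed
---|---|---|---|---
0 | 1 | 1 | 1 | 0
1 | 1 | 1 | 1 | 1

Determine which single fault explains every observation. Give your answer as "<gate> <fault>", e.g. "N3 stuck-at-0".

Fault-free values for test 1 (x1=0, x2=1, x3=1): N1=0, N2=1, N3=1, N4=1, giving Y=1. Observed 0.
Test 1: faults giving observed 0 are {N2 stuck-at-0, N3 stuck-at-0, N4 stuck-at-0}.
Test 2 (x1=1, x2=1, x3=1): fault-free N1=1, N2=1, N3=1, N4=1 → 1; observed 1. Eliminates N3 stuck-at-0, N4 stuck-at-0.
Only N2 stuck-at-0 is consistent with every test.

N2 stuck-at-0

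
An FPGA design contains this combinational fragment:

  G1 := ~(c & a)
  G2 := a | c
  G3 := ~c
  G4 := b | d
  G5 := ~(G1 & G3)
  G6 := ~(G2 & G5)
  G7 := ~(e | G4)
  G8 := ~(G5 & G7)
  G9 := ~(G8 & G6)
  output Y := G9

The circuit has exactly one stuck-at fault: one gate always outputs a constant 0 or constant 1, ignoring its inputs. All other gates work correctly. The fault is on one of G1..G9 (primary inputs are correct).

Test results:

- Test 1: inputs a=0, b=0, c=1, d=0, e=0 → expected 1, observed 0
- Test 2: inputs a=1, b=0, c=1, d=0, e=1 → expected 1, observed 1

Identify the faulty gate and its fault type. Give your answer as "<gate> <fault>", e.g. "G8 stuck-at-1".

Fault-free values for test 1 (a=0, b=0, c=1, d=0, e=0): G1=1, G2=1, G3=0, G4=0, G5=1, G6=0, G7=1, G8=0, G9=1, giving Y=1. Observed 0.
Test 1: faults giving observed 0 are {G3 stuck-at-1, G5 stuck-at-0, G9 stuck-at-0}.
Test 2 (a=1, b=0, c=1, d=0, e=1): fault-free G1=0, G2=1, G3=0, G4=0, G5=1, G6=0, G7=0, G8=1, G9=1 → 1; observed 1. Eliminates G5 stuck-at-0, G9 stuck-at-0.
Only G3 stuck-at-1 is consistent with every test.

G3 stuck-at-1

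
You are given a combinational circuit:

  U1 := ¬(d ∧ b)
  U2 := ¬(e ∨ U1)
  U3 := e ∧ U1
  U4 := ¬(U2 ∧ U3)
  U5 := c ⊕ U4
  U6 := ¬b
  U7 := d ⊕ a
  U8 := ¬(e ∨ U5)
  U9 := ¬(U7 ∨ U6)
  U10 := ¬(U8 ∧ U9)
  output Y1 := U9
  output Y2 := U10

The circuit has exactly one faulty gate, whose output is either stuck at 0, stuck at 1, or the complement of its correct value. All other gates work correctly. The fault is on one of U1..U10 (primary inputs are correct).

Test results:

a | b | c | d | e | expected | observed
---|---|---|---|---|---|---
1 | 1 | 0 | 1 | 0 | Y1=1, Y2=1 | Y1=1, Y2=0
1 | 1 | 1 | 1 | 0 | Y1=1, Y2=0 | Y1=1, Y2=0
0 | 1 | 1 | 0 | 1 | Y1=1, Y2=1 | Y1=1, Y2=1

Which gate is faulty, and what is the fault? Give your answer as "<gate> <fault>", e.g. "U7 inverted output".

Fault-free values for test 1 (a=1, b=1, c=0, d=1, e=0): U1=0, U2=1, U3=0, U4=1, U5=1, U6=0, U7=0, U8=0, U9=1, U10=1, giving Y1=1, Y2=1. Observed Y1=1, Y2=0.
Test 1: faults giving observed Y1=1, Y2=0 are {U3 stuck-at-1, U3 inverted output, U4 stuck-at-0, U4 inverted output, U5 stuck-at-0, U5 inverted output, U8 stuck-at-1, U8 inverted output, U10 stuck-at-0, U10 inverted output}.
Test 2 (a=1, b=1, c=1, d=1, e=0): fault-free U1=0, U2=1, U3=0, U4=1, U5=0, U6=0, U7=0, U8=1, U9=1, U10=0 → Y1=1, Y2=0; observed Y1=1, Y2=0. Eliminates U3 stuck-at-1, U3 inverted output, U4 stuck-at-0, U4 inverted output, U5 inverted output, U8 inverted output, U10 inverted output.
Test 3 (a=0, b=1, c=1, d=0, e=1): fault-free U1=1, U2=0, U3=1, U4=1, U5=0, U6=0, U7=0, U8=0, U9=1, U10=1 → Y1=1, Y2=1; observed Y1=1, Y2=1. Eliminates U8 stuck-at-1, U10 stuck-at-0.
Only U5 stuck-at-0 is consistent with every test.

U5 stuck-at-0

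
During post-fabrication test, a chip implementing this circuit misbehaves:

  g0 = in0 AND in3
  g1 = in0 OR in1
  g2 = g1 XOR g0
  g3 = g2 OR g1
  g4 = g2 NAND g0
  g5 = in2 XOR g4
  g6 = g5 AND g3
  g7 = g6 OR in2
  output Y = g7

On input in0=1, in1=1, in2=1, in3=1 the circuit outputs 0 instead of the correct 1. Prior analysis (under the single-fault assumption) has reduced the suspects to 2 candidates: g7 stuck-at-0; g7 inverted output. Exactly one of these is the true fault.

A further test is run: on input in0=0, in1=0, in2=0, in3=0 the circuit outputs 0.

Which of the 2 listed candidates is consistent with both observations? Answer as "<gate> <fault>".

Evaluate each candidate on input in0=0, in1=0, in2=0, in3=0:
  g7 stuck-at-0: g0=0, g1=0, g2=0, g3=0, g4=1, g5=1, g6=0, g7=0 [stuck-at-0] → 0 — matches
  g7 inverted output: g0=0, g1=0, g2=0, g3=0, g4=1, g5=1, g6=0, g7=1 [inverted output] → 1 — eliminated
Only g7 stuck-at-0 reproduces the observed 0.

g7 stuck-at-0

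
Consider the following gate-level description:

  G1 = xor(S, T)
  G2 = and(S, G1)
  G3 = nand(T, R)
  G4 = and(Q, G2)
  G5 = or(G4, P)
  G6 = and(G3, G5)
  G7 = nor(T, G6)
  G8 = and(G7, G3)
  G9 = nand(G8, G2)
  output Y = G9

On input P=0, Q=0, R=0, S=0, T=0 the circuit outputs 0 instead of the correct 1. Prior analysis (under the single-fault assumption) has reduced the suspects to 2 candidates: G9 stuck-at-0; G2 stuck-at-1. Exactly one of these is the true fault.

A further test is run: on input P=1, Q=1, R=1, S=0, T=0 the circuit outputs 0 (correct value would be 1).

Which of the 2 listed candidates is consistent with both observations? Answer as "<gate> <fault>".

G9 stuck-at-0

Evaluate each candidate on input P=1, Q=1, R=1, S=0, T=0:
  G9 stuck-at-0: G1=0, G2=0, G3=1, G4=0, G5=1, G6=1, G7=0, G8=0, G9=0 [stuck-at-0] → 0 — matches
  G2 stuck-at-1: G1=0, G2=1 [stuck-at-1], G3=1, G4=1, G5=1, G6=1, G7=0, G8=0, G9=1 → 1 — eliminated
Only G9 stuck-at-0 reproduces the observed 0.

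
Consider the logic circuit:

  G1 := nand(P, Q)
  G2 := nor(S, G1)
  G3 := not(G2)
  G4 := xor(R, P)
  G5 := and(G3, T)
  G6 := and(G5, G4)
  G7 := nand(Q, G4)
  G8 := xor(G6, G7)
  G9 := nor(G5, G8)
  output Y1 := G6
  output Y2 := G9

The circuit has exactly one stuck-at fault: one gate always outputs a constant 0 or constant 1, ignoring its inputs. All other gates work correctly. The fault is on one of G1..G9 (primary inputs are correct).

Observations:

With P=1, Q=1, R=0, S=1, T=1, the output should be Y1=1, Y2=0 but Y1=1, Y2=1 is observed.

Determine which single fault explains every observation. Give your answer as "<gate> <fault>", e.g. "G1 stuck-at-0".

G9 stuck-at-1

Fault-free values for test 1 (P=1, Q=1, R=0, S=1, T=1): G1=0, G2=0, G3=1, G4=1, G5=1, G6=1, G7=0, G8=1, G9=0, giving Y1=1, Y2=0. Observed Y1=1, Y2=1.
Test 1: faults giving observed Y1=1, Y2=1 are {G9 stuck-at-1}.
Only G9 stuck-at-1 is consistent with every test.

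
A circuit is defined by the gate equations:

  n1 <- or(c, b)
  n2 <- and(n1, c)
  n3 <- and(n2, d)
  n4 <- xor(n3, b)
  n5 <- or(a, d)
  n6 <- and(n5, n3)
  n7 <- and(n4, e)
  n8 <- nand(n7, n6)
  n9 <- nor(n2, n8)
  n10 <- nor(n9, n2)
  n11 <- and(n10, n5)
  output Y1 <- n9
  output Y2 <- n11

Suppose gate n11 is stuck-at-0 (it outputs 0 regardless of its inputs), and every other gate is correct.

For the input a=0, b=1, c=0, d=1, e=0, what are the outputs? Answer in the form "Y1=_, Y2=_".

Propagate with n11 forced: n1=1, n2=0, n3=0, n4=1, n5=1, n6=0, n7=0, n8=1, n9=0, n10=1, n11=0 [stuck-at-0].
So the outputs are Y1=0, Y2=0. (Without the fault they would be Y1=0, Y2=1.)

Y1=0, Y2=0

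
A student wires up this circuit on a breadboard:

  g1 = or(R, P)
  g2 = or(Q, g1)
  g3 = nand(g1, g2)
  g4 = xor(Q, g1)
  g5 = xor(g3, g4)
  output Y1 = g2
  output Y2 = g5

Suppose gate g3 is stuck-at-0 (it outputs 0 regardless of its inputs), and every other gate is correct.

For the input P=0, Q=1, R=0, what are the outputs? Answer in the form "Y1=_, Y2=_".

Propagate with g3 forced: g1=0, g2=1, g3=0 [stuck-at-0], g4=1, g5=1.
So the outputs are Y1=1, Y2=1. (Without the fault they would be Y1=1, Y2=0.)

Y1=1, Y2=1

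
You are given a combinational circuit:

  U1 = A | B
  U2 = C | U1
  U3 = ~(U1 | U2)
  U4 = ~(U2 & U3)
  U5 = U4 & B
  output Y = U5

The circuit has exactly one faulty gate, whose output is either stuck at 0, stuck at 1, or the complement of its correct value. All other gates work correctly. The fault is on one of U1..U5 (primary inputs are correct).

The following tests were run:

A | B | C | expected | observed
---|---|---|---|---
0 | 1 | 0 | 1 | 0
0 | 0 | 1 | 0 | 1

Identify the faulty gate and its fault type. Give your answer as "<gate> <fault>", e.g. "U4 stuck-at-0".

Fault-free values for test 1 (A=0, B=1, C=0): U1=1, U2=1, U3=0, U4=1, U5=1, giving Y=1. Observed 0.
Test 1: faults giving observed 0 are {U3 stuck-at-1, U3 inverted output, U4 stuck-at-0, U4 inverted output, U5 stuck-at-0, U5 inverted output}.
Test 2 (A=0, B=0, C=1): fault-free U1=0, U2=1, U3=0, U4=1, U5=0 → 0; observed 1. Eliminates U3 stuck-at-1, U3 inverted output, U4 stuck-at-0, U4 inverted output, U5 stuck-at-0.
Only U5 inverted output is consistent with every test.

U5 inverted output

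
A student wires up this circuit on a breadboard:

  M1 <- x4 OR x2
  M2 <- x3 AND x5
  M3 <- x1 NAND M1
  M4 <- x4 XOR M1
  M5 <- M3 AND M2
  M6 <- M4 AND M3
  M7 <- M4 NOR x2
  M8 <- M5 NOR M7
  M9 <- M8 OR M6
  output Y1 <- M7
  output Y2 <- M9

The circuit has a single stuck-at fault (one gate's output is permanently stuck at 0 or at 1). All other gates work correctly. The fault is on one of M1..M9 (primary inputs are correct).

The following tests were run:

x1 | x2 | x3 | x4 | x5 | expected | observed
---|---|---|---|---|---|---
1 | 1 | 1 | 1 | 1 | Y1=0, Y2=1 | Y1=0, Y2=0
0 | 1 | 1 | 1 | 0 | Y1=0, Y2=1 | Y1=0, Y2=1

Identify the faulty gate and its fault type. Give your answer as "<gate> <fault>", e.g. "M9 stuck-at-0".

M3 stuck-at-1

Fault-free values for test 1 (x1=1, x2=1, x3=1, x4=1, x5=1): M1=1, M2=1, M3=0, M4=0, M5=0, M6=0, M7=0, M8=1, M9=1, giving Y1=0, Y2=1. Observed Y1=0, Y2=0.
Test 1: faults giving observed Y1=0, Y2=0 are {M3 stuck-at-1, M5 stuck-at-1, M8 stuck-at-0, M9 stuck-at-0}.
Test 2 (x1=0, x2=1, x3=1, x4=1, x5=0): fault-free M1=1, M2=0, M3=1, M4=0, M5=0, M6=0, M7=0, M8=1, M9=1 → Y1=0, Y2=1; observed Y1=0, Y2=1. Eliminates M5 stuck-at-1, M8 stuck-at-0, M9 stuck-at-0.
Only M3 stuck-at-1 is consistent with every test.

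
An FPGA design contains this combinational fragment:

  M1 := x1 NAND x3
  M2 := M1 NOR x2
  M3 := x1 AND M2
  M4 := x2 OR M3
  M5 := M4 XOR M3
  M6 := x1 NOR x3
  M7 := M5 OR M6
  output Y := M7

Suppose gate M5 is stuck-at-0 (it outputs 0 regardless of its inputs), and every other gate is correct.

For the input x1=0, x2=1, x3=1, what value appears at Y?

0

Propagate with M5 forced: M1=1, M2=0, M3=0, M4=1, M5=0 [stuck-at-0], M6=0, M7=0.
So Y = 0. (Without the fault it would be 1.)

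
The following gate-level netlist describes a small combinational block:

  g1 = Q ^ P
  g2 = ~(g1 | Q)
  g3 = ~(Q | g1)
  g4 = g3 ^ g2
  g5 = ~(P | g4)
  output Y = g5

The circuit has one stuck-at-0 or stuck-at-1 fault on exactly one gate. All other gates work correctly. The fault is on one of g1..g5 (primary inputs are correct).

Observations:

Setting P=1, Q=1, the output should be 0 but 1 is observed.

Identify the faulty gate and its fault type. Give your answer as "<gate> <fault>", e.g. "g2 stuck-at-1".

g5 stuck-at-1

Fault-free values for test 1 (P=1, Q=1): g1=0, g2=0, g3=0, g4=0, g5=0, giving Y=0. Observed 1.
Test 1: faults giving observed 1 are {g5 stuck-at-1}.
Only g5 stuck-at-1 is consistent with every test.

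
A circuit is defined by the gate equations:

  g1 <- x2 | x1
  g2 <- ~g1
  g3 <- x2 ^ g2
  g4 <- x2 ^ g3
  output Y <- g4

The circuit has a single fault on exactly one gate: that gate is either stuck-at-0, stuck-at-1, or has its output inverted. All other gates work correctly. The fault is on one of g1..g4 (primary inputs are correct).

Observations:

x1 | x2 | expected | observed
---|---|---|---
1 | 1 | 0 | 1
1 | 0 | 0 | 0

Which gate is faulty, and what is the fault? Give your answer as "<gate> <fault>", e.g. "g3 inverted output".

g3 stuck-at-0

Fault-free values for test 1 (x1=1, x2=1): g1=1, g2=0, g3=1, g4=0, giving Y=0. Observed 1.
Test 1: faults giving observed 1 are {g1 stuck-at-0, g1 inverted output, g2 stuck-at-1, g2 inverted output, g3 stuck-at-0, g3 inverted output, g4 stuck-at-1, g4 inverted output}.
Test 2 (x1=1, x2=0): fault-free g1=1, g2=0, g3=0, g4=0 → 0; observed 0. Eliminates g1 stuck-at-0, g1 inverted output, g2 stuck-at-1, g2 inverted output, g3 inverted output, g4 stuck-at-1, g4 inverted output.
Only g3 stuck-at-0 is consistent with every test.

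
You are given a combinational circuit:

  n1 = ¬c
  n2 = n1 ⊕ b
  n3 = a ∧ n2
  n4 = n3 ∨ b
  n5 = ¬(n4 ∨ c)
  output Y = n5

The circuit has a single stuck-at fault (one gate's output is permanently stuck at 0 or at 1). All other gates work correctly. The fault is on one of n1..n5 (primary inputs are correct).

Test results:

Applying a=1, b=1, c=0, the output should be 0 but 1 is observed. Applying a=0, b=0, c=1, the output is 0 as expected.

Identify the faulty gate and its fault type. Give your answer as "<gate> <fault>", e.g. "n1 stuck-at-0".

n4 stuck-at-0

Fault-free values for test 1 (a=1, b=1, c=0): n1=1, n2=0, n3=0, n4=1, n5=0, giving Y=0. Observed 1.
Test 1: faults giving observed 1 are {n4 stuck-at-0, n5 stuck-at-1}.
Test 2 (a=0, b=0, c=1): fault-free n1=0, n2=0, n3=0, n4=0, n5=0 → 0; observed 0. Eliminates n5 stuck-at-1.
Only n4 stuck-at-0 is consistent with every test.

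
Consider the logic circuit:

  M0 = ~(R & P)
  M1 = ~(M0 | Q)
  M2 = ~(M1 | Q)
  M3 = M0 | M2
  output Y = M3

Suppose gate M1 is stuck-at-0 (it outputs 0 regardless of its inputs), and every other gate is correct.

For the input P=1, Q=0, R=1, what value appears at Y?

1

Propagate with M1 forced: M0=0, M1=0 [stuck-at-0], M2=1, M3=1.
So Y = 1. (Without the fault it would be 0.)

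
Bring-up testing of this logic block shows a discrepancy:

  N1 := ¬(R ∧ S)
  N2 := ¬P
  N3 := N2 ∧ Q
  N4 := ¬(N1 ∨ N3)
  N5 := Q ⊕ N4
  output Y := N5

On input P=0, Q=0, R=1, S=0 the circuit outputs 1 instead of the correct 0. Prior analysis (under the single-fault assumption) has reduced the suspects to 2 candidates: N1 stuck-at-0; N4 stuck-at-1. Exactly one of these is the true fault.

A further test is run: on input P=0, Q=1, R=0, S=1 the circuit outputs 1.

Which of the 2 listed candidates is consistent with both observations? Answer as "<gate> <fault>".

Evaluate each candidate on input P=0, Q=1, R=0, S=1:
  N1 stuck-at-0: N1=0 [stuck-at-0], N2=1, N3=1, N4=0, N5=1 → 1 — matches
  N4 stuck-at-1: N1=1, N2=1, N3=1, N4=1 [stuck-at-1], N5=0 → 0 — eliminated
Only N1 stuck-at-0 reproduces the observed 1.

N1 stuck-at-0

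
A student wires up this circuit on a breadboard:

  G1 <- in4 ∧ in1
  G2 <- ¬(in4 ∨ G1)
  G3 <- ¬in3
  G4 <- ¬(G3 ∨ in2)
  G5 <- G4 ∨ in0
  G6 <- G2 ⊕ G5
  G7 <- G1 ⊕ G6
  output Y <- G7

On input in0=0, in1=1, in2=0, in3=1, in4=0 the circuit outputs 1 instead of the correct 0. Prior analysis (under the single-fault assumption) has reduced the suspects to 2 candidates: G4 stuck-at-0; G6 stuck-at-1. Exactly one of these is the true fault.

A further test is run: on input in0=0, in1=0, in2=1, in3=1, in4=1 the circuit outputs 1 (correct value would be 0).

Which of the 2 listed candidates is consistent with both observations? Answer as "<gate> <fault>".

G6 stuck-at-1

Evaluate each candidate on input in0=0, in1=0, in2=1, in3=1, in4=1:
  G4 stuck-at-0: G1=0, G2=0, G3=0, G4=0 [stuck-at-0], G5=0, G6=0, G7=0 → 0 — eliminated
  G6 stuck-at-1: G1=0, G2=0, G3=0, G4=0, G5=0, G6=1 [stuck-at-1], G7=1 → 1 — matches
Only G6 stuck-at-1 reproduces the observed 1.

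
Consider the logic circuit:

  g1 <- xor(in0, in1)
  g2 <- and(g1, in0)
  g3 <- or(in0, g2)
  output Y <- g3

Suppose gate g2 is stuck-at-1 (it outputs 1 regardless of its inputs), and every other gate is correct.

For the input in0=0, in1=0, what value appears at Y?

1

Propagate with g2 forced: g1=0, g2=1 [stuck-at-1], g3=1.
So Y = 1. (Without the fault it would be 0.)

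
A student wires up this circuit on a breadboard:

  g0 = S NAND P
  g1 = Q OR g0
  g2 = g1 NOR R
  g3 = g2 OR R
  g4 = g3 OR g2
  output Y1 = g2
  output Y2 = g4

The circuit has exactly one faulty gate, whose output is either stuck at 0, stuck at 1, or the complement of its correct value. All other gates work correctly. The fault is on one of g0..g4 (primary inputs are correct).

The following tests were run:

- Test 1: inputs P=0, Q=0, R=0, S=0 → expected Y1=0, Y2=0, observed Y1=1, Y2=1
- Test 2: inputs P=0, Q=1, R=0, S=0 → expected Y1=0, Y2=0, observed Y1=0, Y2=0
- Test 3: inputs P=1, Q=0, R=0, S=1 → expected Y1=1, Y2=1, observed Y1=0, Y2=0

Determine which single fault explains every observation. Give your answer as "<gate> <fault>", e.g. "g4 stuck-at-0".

Fault-free values for test 1 (P=0, Q=0, R=0, S=0): g0=1, g1=1, g2=0, g3=0, g4=0, giving Y1=0, Y2=0. Observed Y1=1, Y2=1.
Test 1: faults giving observed Y1=1, Y2=1 are {g0 stuck-at-0, g0 inverted output, g1 stuck-at-0, g1 inverted output, g2 stuck-at-1, g2 inverted output}.
Test 2 (P=0, Q=1, R=0, S=0): fault-free g0=1, g1=1, g2=0, g3=0, g4=0 → Y1=0, Y2=0; observed Y1=0, Y2=0. Eliminates g1 stuck-at-0, g1 inverted output, g2 stuck-at-1, g2 inverted output.
Test 3 (P=1, Q=0, R=0, S=1): fault-free g0=0, g1=0, g2=1, g3=1, g4=1 → Y1=1, Y2=1; observed Y1=0, Y2=0. Eliminates g0 stuck-at-0.
Only g0 inverted output is consistent with every test.

g0 inverted output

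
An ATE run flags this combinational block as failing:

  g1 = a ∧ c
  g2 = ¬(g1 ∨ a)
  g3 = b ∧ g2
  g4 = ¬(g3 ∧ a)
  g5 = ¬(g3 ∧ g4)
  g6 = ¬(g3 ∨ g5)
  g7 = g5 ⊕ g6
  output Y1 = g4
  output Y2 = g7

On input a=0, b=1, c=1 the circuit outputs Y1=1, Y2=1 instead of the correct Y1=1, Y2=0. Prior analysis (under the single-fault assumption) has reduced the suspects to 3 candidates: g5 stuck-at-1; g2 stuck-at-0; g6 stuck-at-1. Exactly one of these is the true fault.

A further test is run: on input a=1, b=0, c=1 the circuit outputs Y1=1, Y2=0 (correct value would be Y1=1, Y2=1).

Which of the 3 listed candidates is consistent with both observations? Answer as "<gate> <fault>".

Evaluate each candidate on input a=1, b=0, c=1:
  g5 stuck-at-1: g1=1, g2=0, g3=0, g4=1, g5=1 [stuck-at-1], g6=0, g7=1 → Y1=1, Y2=1 — eliminated
  g2 stuck-at-0: g1=1, g2=0 [stuck-at-0], g3=0, g4=1, g5=1, g6=0, g7=1 → Y1=1, Y2=1 — eliminated
  g6 stuck-at-1: g1=1, g2=0, g3=0, g4=1, g5=1, g6=1 [stuck-at-1], g7=0 → Y1=1, Y2=0 — matches
Only g6 stuck-at-1 reproduces the observed Y1=1, Y2=0.

g6 stuck-at-1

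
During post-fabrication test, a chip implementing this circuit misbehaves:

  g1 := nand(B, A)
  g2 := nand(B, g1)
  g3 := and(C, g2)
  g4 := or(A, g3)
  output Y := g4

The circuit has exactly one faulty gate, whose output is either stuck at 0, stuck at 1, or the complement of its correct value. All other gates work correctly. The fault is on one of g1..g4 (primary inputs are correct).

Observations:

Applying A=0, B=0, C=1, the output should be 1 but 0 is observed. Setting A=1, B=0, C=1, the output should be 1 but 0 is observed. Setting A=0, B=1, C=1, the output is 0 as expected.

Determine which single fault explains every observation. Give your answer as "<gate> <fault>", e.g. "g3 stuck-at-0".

g4 stuck-at-0

Fault-free values for test 1 (A=0, B=0, C=1): g1=1, g2=1, g3=1, g4=1, giving Y=1. Observed 0.
Test 1: faults giving observed 0 are {g2 stuck-at-0, g2 inverted output, g3 stuck-at-0, g3 inverted output, g4 stuck-at-0, g4 inverted output}.
Test 2 (A=1, B=0, C=1): fault-free g1=1, g2=1, g3=1, g4=1 → 1; observed 0. Eliminates g2 stuck-at-0, g2 inverted output, g3 stuck-at-0, g3 inverted output.
Test 3 (A=0, B=1, C=1): fault-free g1=1, g2=0, g3=0, g4=0 → 0; observed 0. Eliminates g4 inverted output.
Only g4 stuck-at-0 is consistent with every test.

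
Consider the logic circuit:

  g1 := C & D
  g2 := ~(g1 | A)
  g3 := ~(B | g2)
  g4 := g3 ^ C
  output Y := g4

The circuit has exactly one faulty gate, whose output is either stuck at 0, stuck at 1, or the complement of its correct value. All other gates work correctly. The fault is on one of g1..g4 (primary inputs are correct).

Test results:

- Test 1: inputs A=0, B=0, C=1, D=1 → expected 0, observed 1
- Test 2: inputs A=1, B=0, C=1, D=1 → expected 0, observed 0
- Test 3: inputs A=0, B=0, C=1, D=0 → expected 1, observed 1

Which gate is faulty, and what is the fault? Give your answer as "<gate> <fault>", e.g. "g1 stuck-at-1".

g1 stuck-at-0

Fault-free values for test 1 (A=0, B=0, C=1, D=1): g1=1, g2=0, g3=1, g4=0, giving Y=0. Observed 1.
Test 1: faults giving observed 1 are {g1 stuck-at-0, g1 inverted output, g2 stuck-at-1, g2 inverted output, g3 stuck-at-0, g3 inverted output, g4 stuck-at-1, g4 inverted output}.
Test 2 (A=1, B=0, C=1, D=1): fault-free g1=1, g2=0, g3=1, g4=0 → 0; observed 0. Eliminates g2 stuck-at-1, g2 inverted output, g3 stuck-at-0, g3 inverted output, g4 stuck-at-1, g4 inverted output.
Test 3 (A=0, B=0, C=1, D=0): fault-free g1=0, g2=1, g3=0, g4=1 → 1; observed 1. Eliminates g1 inverted output.
Only g1 stuck-at-0 is consistent with every test.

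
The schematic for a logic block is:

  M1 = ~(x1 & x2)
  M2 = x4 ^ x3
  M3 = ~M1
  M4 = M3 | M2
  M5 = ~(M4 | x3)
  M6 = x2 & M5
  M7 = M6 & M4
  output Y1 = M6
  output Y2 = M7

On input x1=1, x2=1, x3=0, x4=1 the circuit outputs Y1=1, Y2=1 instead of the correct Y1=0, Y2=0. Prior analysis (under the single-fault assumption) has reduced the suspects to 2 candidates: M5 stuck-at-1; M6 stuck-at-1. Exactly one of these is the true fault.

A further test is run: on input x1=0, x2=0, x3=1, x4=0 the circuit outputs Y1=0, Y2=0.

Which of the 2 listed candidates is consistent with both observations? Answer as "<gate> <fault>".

M5 stuck-at-1

Evaluate each candidate on input x1=0, x2=0, x3=1, x4=0:
  M5 stuck-at-1: M1=1, M2=1, M3=0, M4=1, M5=1 [stuck-at-1], M6=0, M7=0 → Y1=0, Y2=0 — matches
  M6 stuck-at-1: M1=1, M2=1, M3=0, M4=1, M5=0, M6=1 [stuck-at-1], M7=1 → Y1=1, Y2=1 — eliminated
Only M5 stuck-at-1 reproduces the observed Y1=0, Y2=0.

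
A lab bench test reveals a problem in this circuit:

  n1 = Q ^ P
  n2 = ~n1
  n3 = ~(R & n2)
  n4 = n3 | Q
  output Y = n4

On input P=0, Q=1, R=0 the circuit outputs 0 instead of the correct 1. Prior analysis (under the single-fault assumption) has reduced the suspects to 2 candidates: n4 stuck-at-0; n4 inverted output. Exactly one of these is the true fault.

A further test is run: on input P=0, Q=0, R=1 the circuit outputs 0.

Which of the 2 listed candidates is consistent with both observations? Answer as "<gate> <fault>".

Evaluate each candidate on input P=0, Q=0, R=1:
  n4 stuck-at-0: n1=0, n2=1, n3=0, n4=0 [stuck-at-0] → 0 — matches
  n4 inverted output: n1=0, n2=1, n3=0, n4=1 [inverted output] → 1 — eliminated
Only n4 stuck-at-0 reproduces the observed 0.

n4 stuck-at-0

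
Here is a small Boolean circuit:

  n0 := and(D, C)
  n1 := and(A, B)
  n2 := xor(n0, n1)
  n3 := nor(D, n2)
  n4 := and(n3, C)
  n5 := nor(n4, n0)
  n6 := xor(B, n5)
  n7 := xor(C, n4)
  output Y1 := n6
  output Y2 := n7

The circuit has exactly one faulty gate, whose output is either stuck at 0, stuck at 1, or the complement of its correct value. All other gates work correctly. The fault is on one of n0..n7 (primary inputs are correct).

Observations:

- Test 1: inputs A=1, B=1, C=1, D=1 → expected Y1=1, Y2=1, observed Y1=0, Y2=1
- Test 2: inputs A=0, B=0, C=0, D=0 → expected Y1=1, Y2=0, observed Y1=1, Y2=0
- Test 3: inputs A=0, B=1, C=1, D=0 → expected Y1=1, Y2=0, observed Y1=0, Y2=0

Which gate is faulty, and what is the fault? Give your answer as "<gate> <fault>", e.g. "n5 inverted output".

n5 stuck-at-1

Fault-free values for test 1 (A=1, B=1, C=1, D=1): n0=1, n1=1, n2=0, n3=0, n4=0, n5=0, n6=1, n7=1, giving Y1=1, Y2=1. Observed Y1=0, Y2=1.
Test 1: faults giving observed Y1=0, Y2=1 are {n0 stuck-at-0, n0 inverted output, n5 stuck-at-1, n5 inverted output, n6 stuck-at-0, n6 inverted output}.
Test 2 (A=0, B=0, C=0, D=0): fault-free n0=0, n1=0, n2=0, n3=1, n4=0, n5=1, n6=1, n7=0 → Y1=1, Y2=0; observed Y1=1, Y2=0. Eliminates n0 inverted output, n5 inverted output, n6 stuck-at-0, n6 inverted output.
Test 3 (A=0, B=1, C=1, D=0): fault-free n0=0, n1=0, n2=0, n3=1, n4=1, n5=0, n6=1, n7=0 → Y1=1, Y2=0; observed Y1=0, Y2=0. Eliminates n0 stuck-at-0.
Only n5 stuck-at-1 is consistent with every test.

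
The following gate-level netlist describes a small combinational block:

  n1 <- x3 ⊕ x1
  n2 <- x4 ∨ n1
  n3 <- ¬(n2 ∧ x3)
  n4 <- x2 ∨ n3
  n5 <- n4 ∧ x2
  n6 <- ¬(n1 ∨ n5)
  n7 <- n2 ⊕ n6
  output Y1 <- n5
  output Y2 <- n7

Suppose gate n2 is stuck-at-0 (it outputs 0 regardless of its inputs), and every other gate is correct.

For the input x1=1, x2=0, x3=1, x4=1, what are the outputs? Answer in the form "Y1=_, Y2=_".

Propagate with n2 forced: n1=0, n2=0 [stuck-at-0], n3=1, n4=1, n5=0, n6=1, n7=1.
So the outputs are Y1=0, Y2=1. (Without the fault they would be Y1=0, Y2=0.)

Y1=0, Y2=1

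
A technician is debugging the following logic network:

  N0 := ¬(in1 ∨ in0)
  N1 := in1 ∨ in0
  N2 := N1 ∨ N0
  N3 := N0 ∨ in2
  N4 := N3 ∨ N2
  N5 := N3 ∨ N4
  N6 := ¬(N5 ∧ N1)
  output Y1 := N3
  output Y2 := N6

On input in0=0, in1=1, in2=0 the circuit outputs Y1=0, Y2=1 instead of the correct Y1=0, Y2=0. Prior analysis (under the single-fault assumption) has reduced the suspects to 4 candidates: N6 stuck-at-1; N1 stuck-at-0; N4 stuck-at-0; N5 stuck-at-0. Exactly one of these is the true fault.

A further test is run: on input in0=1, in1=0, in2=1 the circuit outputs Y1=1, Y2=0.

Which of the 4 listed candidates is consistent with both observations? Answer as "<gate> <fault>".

N4 stuck-at-0

Evaluate each candidate on input in0=1, in1=0, in2=1:
  N6 stuck-at-1: N0=0, N1=1, N2=1, N3=1, N4=1, N5=1, N6=1 [stuck-at-1] → Y1=1, Y2=1 — eliminated
  N1 stuck-at-0: N0=0, N1=0 [stuck-at-0], N2=0, N3=1, N4=1, N5=1, N6=1 → Y1=1, Y2=1 — eliminated
  N4 stuck-at-0: N0=0, N1=1, N2=1, N3=1, N4=0 [stuck-at-0], N5=1, N6=0 → Y1=1, Y2=0 — matches
  N5 stuck-at-0: N0=0, N1=1, N2=1, N3=1, N4=1, N5=0 [stuck-at-0], N6=1 → Y1=1, Y2=1 — eliminated
Only N4 stuck-at-0 reproduces the observed Y1=1, Y2=0.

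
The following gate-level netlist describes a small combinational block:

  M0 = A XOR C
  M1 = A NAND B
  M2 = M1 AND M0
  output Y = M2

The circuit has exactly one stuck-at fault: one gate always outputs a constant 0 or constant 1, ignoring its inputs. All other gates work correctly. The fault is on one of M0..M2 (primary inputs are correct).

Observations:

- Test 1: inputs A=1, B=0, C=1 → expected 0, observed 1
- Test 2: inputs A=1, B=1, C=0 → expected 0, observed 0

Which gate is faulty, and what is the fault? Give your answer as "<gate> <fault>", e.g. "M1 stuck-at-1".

Fault-free values for test 1 (A=1, B=0, C=1): M0=0, M1=1, M2=0, giving Y=0. Observed 1.
Test 1: faults giving observed 1 are {M0 stuck-at-1, M2 stuck-at-1}.
Test 2 (A=1, B=1, C=0): fault-free M0=1, M1=0, M2=0 → 0; observed 0. Eliminates M2 stuck-at-1.
Only M0 stuck-at-1 is consistent with every test.

M0 stuck-at-1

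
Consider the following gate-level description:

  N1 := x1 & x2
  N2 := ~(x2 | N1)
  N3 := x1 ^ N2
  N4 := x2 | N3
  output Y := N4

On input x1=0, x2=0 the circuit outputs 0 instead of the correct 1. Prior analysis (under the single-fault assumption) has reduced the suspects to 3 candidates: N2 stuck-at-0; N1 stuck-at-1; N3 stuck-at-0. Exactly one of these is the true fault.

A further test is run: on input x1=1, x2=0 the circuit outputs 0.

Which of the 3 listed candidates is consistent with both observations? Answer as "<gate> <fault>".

N3 stuck-at-0

Evaluate each candidate on input x1=1, x2=0:
  N2 stuck-at-0: N1=0, N2=0 [stuck-at-0], N3=1, N4=1 → 1 — eliminated
  N1 stuck-at-1: N1=1 [stuck-at-1], N2=0, N3=1, N4=1 → 1 — eliminated
  N3 stuck-at-0: N1=0, N2=1, N3=0 [stuck-at-0], N4=0 → 0 — matches
Only N3 stuck-at-0 reproduces the observed 0.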